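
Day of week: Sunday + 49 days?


Start: Sunday (index 6)
(6 + 49) mod 7
= 55 mod 7
= 6
Index 6 → Sunday

Sunday


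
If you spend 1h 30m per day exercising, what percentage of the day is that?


Time: 90 minutes
Day: 1440 minutes
Percentage = (90/1440) × 100 ≈ 6.3%

6.3%


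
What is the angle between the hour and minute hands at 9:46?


Hour hand = 9×30 + 46×0.5 = 293.0°
Minute hand = 46×6 = 276°
Difference = |293.0 - 276| = 17.0°

17.0°


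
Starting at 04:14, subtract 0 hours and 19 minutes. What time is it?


03:55

Start: 254 minutes from midnight
Subtract: 19 minutes
Remaining: 254 - 19 = 235
Hours: 3, Minutes: 55


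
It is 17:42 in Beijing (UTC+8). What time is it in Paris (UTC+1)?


10:42

Time difference = UTC+1 - UTC+8 = -7 hours
New hour = (17 -7) mod 24
= 10 mod 24 = 10
Minutes unchanged → 10:42


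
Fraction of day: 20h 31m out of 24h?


Total minutes: 20×60 + 31 = 1231
Day = 24×60 = 1440 minutes
Fraction = 1231/1440 ≈ 0.8549
As a percentage: 1231/1440 × 100 ≈ 85.49%

0.8549 (85.49%)


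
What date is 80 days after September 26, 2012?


December 15, 2012

Start: September 26, 2012
Add 80 days
September 26 → October 1: 30 - 26 + 1 = 5 days (80 - 5 = 75 left)
October 1 → November 1: 31 - 1 + 1 = 31 days (75 - 31 = 44 left)
November 1 → December 1: 30 - 1 + 1 = 30 days (44 - 30 = 14 left)
December 1 + 14 = December 15, 2012


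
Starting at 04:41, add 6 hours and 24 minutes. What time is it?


Start: 281 minutes from midnight
Add: 384 minutes
Total: 665 minutes
Hours: 665 ÷ 60 = 11 remainder 5

11:05


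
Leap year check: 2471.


No

Rules: divisible by 4 AND (not by 100 OR by 400)
2471 ÷ 4 = 617 remainder 3 → not divisible by 4
Not divisible by 4 → not a leap year


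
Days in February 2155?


28 days

Month: February (month 2)
February: 28 or 29 (leap year)
2155 leap year? No


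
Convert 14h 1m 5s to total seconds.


50465 seconds

Hours: 14 × 3600 = 50400
Minutes: 1 × 60 = 60
Seconds: 5
Total = 50400 + 60 + 5 = 50465


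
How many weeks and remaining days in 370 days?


Weeks: 370 ÷ 7 = 52 remainder 6

52 weeks 6 days


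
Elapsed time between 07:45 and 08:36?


End time in minutes: 8×60 + 36 = 516
Start time in minutes: 7×60 + 45 = 465
Difference = 516 - 465 = 51 minutes
= 0 hours 51 minutes

0h 51m


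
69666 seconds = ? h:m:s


19h 21m 6s

Hours: 69666 ÷ 3600 = 19 remainder 1266
Minutes: 1266 ÷ 60 = 21 remainder 6
Seconds: 6


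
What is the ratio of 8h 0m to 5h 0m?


8:5 (1.60)

Duration 1: 480 minutes
Duration 2: 300 minutes
Ratio = 480:300
GCD = 60
Simplified = 8:5
As a decimal: 8/5 = 1.60


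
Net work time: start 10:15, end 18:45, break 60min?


Total time = (18×60+45) - (10×60+15)
= 1125 - 615 = 510 min
Minus break: 510 - 60 = 450 min
= 7h 30m

7h 30m (450 minutes)


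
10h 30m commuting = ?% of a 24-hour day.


Time: 630 minutes
Day: 1440 minutes
Percentage = (630/1440) × 100 ≈ 43.8%

43.8%


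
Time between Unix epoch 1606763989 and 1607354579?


590590 seconds (164.1 hours / 6.84 days)

Difference = 1607354579 - 1606763989 = 590590 seconds
In hours: 590590 / 3600 ≈ 164.1
In days: 590590 / 86400 ≈ 6.84


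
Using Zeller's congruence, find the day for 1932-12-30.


Zeller's congruence:
q=30, m=12, k=32, j=19
h = (30 + ⌊13×13/5⌋ + 32 + ⌊32/4⌋ + ⌊19/4⌋ - 2×19) mod 7
= (30 + 33 + 32 + 8 + 4 - 38) mod 7
= 69 mod 7 = 6
h=6 → Friday

Friday


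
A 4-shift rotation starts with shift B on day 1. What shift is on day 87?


Shift D

Shifts: A, B, C, D
Start: B (index 1)
Day 87: (1 + 87 - 1) mod 4
= 87 mod 4
= 3
Index 3 → shift D


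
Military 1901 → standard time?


Hour: 19
19 - 12 = 7 → PM

7:01 PM


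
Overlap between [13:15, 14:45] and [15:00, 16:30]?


0 minutes

Meeting A: 795-885 (in minutes from midnight)
Meeting B: 900-990
Overlap start = max(795, 900) = 900
Overlap end = min(885, 990) = 885
Overlap = max(0, 885 - 900) = 0 min


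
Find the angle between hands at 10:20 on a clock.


Hour hand = 10×30 + 20×0.5 = 310.0°
Minute hand = 20×6 = 120°
Difference = |310.0 - 120| = 190.0°
Since > 180°: 360 - 190.0 = 170.0°

170.0°


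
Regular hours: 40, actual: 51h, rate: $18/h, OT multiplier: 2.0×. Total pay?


Regular: 40h × $18 = $720.00
Overtime: 51 - 40 = 11h
OT pay: 11h × $18 × 2.0 = $396.00
Total = $720.00 + $396.00 = $1116.00

$1116.00


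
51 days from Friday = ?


Start: Friday (index 4)
(4 + 51) mod 7
= 55 mod 7
= 6
Index 6 → Sunday

Sunday


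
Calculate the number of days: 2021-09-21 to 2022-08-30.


343 days

From September 21, 2021 to August 30, 2022
Rest of September 2021: 30 - 21 = 9
Full months: October 31, November 30, December 31, January 31, February 2022 28, March 31, April 30, May 31, June 30, July 31
Days into August 2022: 30
Total = 9 + 31 + 30 + 31 + 31 + 28 + 31 + 30 + 31 + 30 + 31 + 30 = 343 days


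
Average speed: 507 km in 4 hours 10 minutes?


121.7 km/h

Distance: 507 km
Time: 4h 10m = 250 min = 250/60 = 25/6 hours
Speed = 507 ÷ (25/6) = 507 × 6 / 25 = 3042/25 ≈ 121.7 km/h


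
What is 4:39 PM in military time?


16:39

Input: 4:39 PM
PM: 4 + 12 = 16


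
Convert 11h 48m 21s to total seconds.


Hours: 11 × 3600 = 39600
Minutes: 48 × 60 = 2880
Seconds: 21
Total = 39600 + 2880 + 21 = 42501

42501 seconds


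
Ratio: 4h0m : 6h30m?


8:13 (0.62)

Duration 1: 240 minutes
Duration 2: 390 minutes
Ratio = 240:390
GCD = 30
Simplified = 8:13
As a decimal: 8/13 ≈ 0.62


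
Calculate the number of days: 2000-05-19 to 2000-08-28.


From May 19, 2000 to August 28, 2000
Rest of May 2000: 31 - 19 = 12
Full months: June 30, July 31
Days into August 2000: 28
Total = 12 + 30 + 31 + 28 = 101 days

101 days


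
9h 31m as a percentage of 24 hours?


Total minutes: 9×60 + 31 = 571
Day = 24×60 = 1440 minutes
Fraction = 571/1440 ≈ 0.3965
As a percentage: 571/1440 × 100 ≈ 39.65%

0.3965 (39.65%)


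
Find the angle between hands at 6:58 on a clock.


139.0°

Hour hand = 6×30 + 58×0.5 = 209.0°
Minute hand = 58×6 = 348°
Difference = |209.0 - 348| = 139.0°


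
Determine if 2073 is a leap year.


Rules: divisible by 4 AND (not by 100 OR by 400)
2073 ÷ 4 = 518 remainder 1 → not divisible by 4
Not divisible by 4 → not a leap year

No


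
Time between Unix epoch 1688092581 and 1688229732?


Difference = 1688229732 - 1688092581 = 137151 seconds
In hours: 137151 / 3600 ≈ 38.1
In days: 137151 / 86400 ≈ 1.59

137151 seconds (38.1 hours / 1.59 days)


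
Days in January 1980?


Month: January (month 1)
January has 31 days

31 days


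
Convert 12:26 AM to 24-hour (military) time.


00:26

Input: 12:26 AM
12 AM → 00 (midnight)


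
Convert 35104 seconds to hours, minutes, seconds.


Hours: 35104 ÷ 3600 = 9 remainder 2704
Minutes: 2704 ÷ 60 = 45 remainder 4
Seconds: 4

9h 45m 4s


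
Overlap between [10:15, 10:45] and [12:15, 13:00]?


Meeting A: 615-645 (in minutes from midnight)
Meeting B: 735-780
Overlap start = max(615, 735) = 735
Overlap end = min(645, 780) = 645
Overlap = max(0, 645 - 735) = 0 min

0 minutes


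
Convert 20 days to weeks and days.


2 weeks 6 days

Weeks: 20 ÷ 7 = 2 remainder 6


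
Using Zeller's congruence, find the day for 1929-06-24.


Zeller's congruence:
q=24, m=6, k=29, j=19
h = (24 + ⌊13×7/5⌋ + 29 + ⌊29/4⌋ + ⌊19/4⌋ - 2×19) mod 7
= (24 + 18 + 29 + 7 + 4 - 38) mod 7
= 44 mod 7 = 2
h=2 → Monday

Monday


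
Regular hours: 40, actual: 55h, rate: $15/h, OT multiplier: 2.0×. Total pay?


Regular: 40h × $15 = $600.00
Overtime: 55 - 40 = 15h
OT pay: 15h × $15 × 2.0 = $450.00
Total = $600.00 + $450.00 = $1050.00

$1050.00


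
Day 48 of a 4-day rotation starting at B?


Shifts: A, B, C, D
Start: B (index 1)
Day 48: (1 + 48 - 1) mod 4
= 48 mod 4
= 0
Index 0 → shift A

Shift A


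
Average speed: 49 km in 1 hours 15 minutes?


Distance: 49 km
Time: 1h 15m = 75 min = 75/60 = 5/4 hours
Speed = 49 ÷ (5/4) = 49 × 4 / 5 = 196/5 = 39.2 km/h

39.2 km/h


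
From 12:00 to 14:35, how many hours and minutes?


2h 35m

End time in minutes: 14×60 + 35 = 875
Start time in minutes: 12×60 + 0 = 720
Difference = 875 - 720 = 155 minutes
= 2 hours 35 minutes


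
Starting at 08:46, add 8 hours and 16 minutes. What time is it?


17:02

Start: 526 minutes from midnight
Add: 496 minutes
Total: 1022 minutes
Hours: 1022 ÷ 60 = 17 remainder 2


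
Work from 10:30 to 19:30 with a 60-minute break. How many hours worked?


Total time = (19×60+30) - (10×60+30)
= 1170 - 630 = 540 min
Minus break: 540 - 60 = 480 min
= 8h 0m

8h 0m (480 minutes)


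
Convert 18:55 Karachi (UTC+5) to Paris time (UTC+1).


Time difference = UTC+1 - UTC+5 = -4 hours
New hour = (18 -4) mod 24
= 14 mod 24 = 14
Minutes unchanged → 14:55

14:55


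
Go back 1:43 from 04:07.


02:24

Start: 247 minutes from midnight
Subtract: 103 minutes
Remaining: 247 - 103 = 144
Hours: 2, Minutes: 24


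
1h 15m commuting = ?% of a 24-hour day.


5.2%

Time: 75 minutes
Day: 1440 minutes
Percentage = (75/1440) × 100 ≈ 5.2%


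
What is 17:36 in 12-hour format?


5:36 PM

Hour: 17
17 - 12 = 5 → PM


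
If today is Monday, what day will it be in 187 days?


Start: Monday (index 0)
(0 + 187) mod 7
= 187 mod 7
= 5
Index 5 → Saturday

Saturday


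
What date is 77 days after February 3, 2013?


April 21, 2013

Start: February 3, 2013
Add 77 days
February 3 → March 1: 28 - 3 + 1 = 26 days (77 - 26 = 51 left)
March 1 → April 1: 31 - 1 + 1 = 31 days (51 - 31 = 20 left)
April 1 + 20 = April 21, 2013


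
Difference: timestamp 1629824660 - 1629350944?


Difference = 1629824660 - 1629350944 = 473716 seconds
In hours: 473716 / 3600 ≈ 131.6
In days: 473716 / 86400 ≈ 5.48

473716 seconds (131.6 hours / 5.48 days)


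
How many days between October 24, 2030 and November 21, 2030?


From October 24, 2030 to November 21, 2030
Rest of October 2030: 31 - 24 = 7
Days into November 2030: 21
Total = 7 + 21 = 28 days

28 days


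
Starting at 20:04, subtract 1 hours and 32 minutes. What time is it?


18:32

Start: 1204 minutes from midnight
Subtract: 92 minutes
Remaining: 1204 - 92 = 1112
Hours: 18, Minutes: 32


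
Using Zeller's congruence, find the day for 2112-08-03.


Wednesday

Zeller's congruence:
q=3, m=8, k=12, j=21
h = (3 + ⌊13×9/5⌋ + 12 + ⌊12/4⌋ + ⌊21/4⌋ - 2×21) mod 7
= (3 + 23 + 12 + 3 + 5 - 42) mod 7
= 4 mod 7 = 4
h=4 → Wednesday


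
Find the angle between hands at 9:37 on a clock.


Hour hand = 9×30 + 37×0.5 = 288.5°
Minute hand = 37×6 = 222°
Difference = |288.5 - 222| = 66.5°

66.5°


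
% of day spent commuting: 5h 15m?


21.9%

Time: 315 minutes
Day: 1440 minutes
Percentage = (315/1440) × 100 ≈ 21.9%


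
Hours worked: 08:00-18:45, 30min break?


10h 15m (615 minutes)

Total time = (18×60+45) - (8×60+0)
= 1125 - 480 = 645 min
Minus break: 645 - 30 = 615 min
= 10h 15m


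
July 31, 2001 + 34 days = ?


September 3, 2001

Start: July 31, 2001
Add 34 days
July 31 → August 1: 31 - 31 + 1 = 1 days (34 - 1 = 33 left)
August 1 → September 1: 31 - 1 + 1 = 31 days (33 - 31 = 2 left)
September 1 + 2 = September 3, 2001


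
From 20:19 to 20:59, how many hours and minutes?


End time in minutes: 20×60 + 59 = 1259
Start time in minutes: 20×60 + 19 = 1219
Difference = 1259 - 1219 = 40 minutes
= 0 hours 40 minutes

0h 40m


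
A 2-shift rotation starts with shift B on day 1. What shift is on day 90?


Shifts: A, B
Start: B (index 1)
Day 90: (1 + 90 - 1) mod 2
= 90 mod 2
= 0
Index 0 → shift A

Shift A


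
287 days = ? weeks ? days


41 weeks 0 days

Weeks: 287 ÷ 7 = 41 remainder 0


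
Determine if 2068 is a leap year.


Rules: divisible by 4 AND (not by 100 OR by 400)
2068 ÷ 4 = 517 exactly → divisible by 4
2068 ÷ 100 = 20 remainder 68 → not divisible by 100
Divisible by 4 but not by 100 → leap year

Yes


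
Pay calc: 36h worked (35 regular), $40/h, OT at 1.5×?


$1460.00

Regular: 35h × $40 = $1400.00
Overtime: 36 - 35 = 1h
OT pay: 1h × $40 × 1.5 = $60.00
Total = $1400.00 + $60.00 = $1460.00


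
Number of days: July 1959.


Month: July (month 7)
July has 31 days

31 days


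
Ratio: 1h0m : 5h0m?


Duration 1: 60 minutes
Duration 2: 300 minutes
Ratio = 60:300
GCD = 60
Simplified = 1:5
As a decimal: 1/5 = 0.20

1:5 (0.20)


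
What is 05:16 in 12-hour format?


5:16 AM

Hour: 5
5 < 12 → AM


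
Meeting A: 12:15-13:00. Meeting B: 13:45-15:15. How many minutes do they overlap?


Meeting A: 735-780 (in minutes from midnight)
Meeting B: 825-915
Overlap start = max(735, 825) = 825
Overlap end = min(780, 915) = 780
Overlap = max(0, 780 - 825) = 0 min

0 minutes


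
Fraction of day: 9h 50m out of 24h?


Total minutes: 9×60 + 50 = 590
Day = 24×60 = 1440 minutes
Fraction = 590/1440 ≈ 0.4097
As a percentage: 590/1440 × 100 ≈ 40.97%

0.4097 (40.97%)


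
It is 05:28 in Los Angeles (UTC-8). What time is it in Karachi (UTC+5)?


Time difference = UTC+5 - UTC-8 = +13 hours
New hour = (5 + 13) mod 24
= 18 mod 24 = 18
Minutes unchanged → 18:28

18:28


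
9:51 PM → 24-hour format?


21:51

Input: 9:51 PM
PM: 9 + 12 = 21


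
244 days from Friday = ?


Thursday

Start: Friday (index 4)
(4 + 244) mod 7
= 248 mod 7
= 3
Index 3 → Thursday


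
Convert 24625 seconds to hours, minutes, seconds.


6h 50m 25s

Hours: 24625 ÷ 3600 = 6 remainder 3025
Minutes: 3025 ÷ 60 = 50 remainder 25
Seconds: 25


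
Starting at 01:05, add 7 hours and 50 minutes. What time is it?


08:55

Start: 65 minutes from midnight
Add: 470 minutes
Total: 535 minutes
Hours: 535 ÷ 60 = 8 remainder 55


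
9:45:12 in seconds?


35112 seconds

Hours: 9 × 3600 = 32400
Minutes: 45 × 60 = 2700
Seconds: 12
Total = 32400 + 2700 + 12 = 35112


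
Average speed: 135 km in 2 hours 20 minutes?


Distance: 135 km
Time: 2h 20m = 140 min = 140/60 = 7/3 hours
Speed = 135 ÷ (7/3) = 135 × 3 / 7 = 405/7 ≈ 57.9 km/h

57.9 km/h


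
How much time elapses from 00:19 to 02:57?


End time in minutes: 2×60 + 57 = 177
Start time in minutes: 0×60 + 19 = 19
Difference = 177 - 19 = 158 minutes
= 2 hours 38 minutes

2h 38m


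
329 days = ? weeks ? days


47 weeks 0 days

Weeks: 329 ÷ 7 = 47 remainder 0


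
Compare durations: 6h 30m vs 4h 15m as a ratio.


26:17 (1.53)

Duration 1: 390 minutes
Duration 2: 255 minutes
Ratio = 390:255
GCD = 15
Simplified = 26:17
As a decimal: 26/17 ≈ 1.53


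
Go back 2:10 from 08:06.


Start: 486 minutes from midnight
Subtract: 130 minutes
Remaining: 486 - 130 = 356
Hours: 5, Minutes: 56

05:56


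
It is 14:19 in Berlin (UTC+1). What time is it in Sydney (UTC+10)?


23:19

Time difference = UTC+10 - UTC+1 = +9 hours
New hour = (14 + 9) mod 24
= 23 mod 24 = 23
Minutes unchanged → 23:19


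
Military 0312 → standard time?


Hour: 3
3 < 12 → AM

3:12 AM


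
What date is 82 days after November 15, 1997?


Start: November 15, 1997
Add 82 days
November 15 → December 1: 30 - 15 + 1 = 16 days (82 - 16 = 66 left)
December 1 → January 1: 31 - 1 + 1 = 31 days (66 - 31 = 35 left)
January 1 → February 1: 31 - 1 + 1 = 31 days (35 - 31 = 4 left)
February 1 + 4 = February 5, 1998

February 5, 1998


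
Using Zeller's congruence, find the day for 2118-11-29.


Tuesday

Zeller's congruence:
q=29, m=11, k=18, j=21
h = (29 + ⌊13×12/5⌋ + 18 + ⌊18/4⌋ + ⌊21/4⌋ - 2×21) mod 7
= (29 + 31 + 18 + 4 + 5 - 42) mod 7
= 45 mod 7 = 3
h=3 → Tuesday


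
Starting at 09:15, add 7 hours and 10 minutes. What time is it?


Start: 555 minutes from midnight
Add: 430 minutes
Total: 985 minutes
Hours: 985 ÷ 60 = 16 remainder 25

16:25


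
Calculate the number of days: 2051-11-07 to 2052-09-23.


321 days

From November 7, 2051 to September 23, 2052
Rest of November 2051: 30 - 7 = 23
Full months: December 31, January 31, February 2052 29, March 31, April 30, May 31, June 30, July 31, August 31
Days into September 2052: 23
Total = 23 + 31 + 31 + 29 + 31 + 30 + 31 + 30 + 31 + 31 + 23 = 321 days


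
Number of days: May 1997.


31 days

Month: May (month 5)
May has 31 days


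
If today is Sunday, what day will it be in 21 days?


Sunday

Start: Sunday (index 6)
(6 + 21) mod 7
= 27 mod 7
= 6
Index 6 → Sunday


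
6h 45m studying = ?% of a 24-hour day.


Time: 405 minutes
Day: 1440 minutes
Percentage = (405/1440) × 100 ≈ 28.1%

28.1%


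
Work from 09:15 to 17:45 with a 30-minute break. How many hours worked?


8h 0m (480 minutes)

Total time = (17×60+45) - (9×60+15)
= 1065 - 555 = 510 min
Minus break: 510 - 30 = 480 min
= 8h 0m


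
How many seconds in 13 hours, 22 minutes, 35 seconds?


48155 seconds

Hours: 13 × 3600 = 46800
Minutes: 22 × 60 = 1320
Seconds: 35
Total = 46800 + 1320 + 35 = 48155


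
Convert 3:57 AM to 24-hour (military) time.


Input: 3:57 AM
AM hour stays: 3

03:57


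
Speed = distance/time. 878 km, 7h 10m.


Distance: 878 km
Time: 7h 10m = 430 min = 430/60 = 43/6 hours
Speed = 878 ÷ (43/6) = 878 × 6 / 43 = 5268/43 ≈ 122.5 km/h

122.5 km/h


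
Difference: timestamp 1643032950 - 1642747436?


Difference = 1643032950 - 1642747436 = 285514 seconds
In hours: 285514 / 3600 ≈ 79.3
In days: 285514 / 86400 ≈ 3.30

285514 seconds (79.3 hours / 3.30 days)


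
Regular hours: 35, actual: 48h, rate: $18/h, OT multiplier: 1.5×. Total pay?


$981.00

Regular: 35h × $18 = $630.00
Overtime: 48 - 35 = 13h
OT pay: 13h × $18 × 1.5 = $351.00
Total = $630.00 + $351.00 = $981.00


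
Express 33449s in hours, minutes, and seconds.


Hours: 33449 ÷ 3600 = 9 remainder 1049
Minutes: 1049 ÷ 60 = 17 remainder 29
Seconds: 29

9h 17m 29s


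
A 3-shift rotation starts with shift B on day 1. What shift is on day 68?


Shift C

Shifts: A, B, C
Start: B (index 1)
Day 68: (1 + 68 - 1) mod 3
= 68 mod 3
= 2
Index 2 → shift C


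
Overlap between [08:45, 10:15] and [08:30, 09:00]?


15 minutes

Meeting A: 525-615 (in minutes from midnight)
Meeting B: 510-540
Overlap start = max(525, 510) = 525
Overlap end = min(615, 540) = 540
Overlap = max(0, 540 - 525) = 15 min


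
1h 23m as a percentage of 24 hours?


0.0576 (5.76%)

Total minutes: 1×60 + 23 = 83
Day = 24×60 = 1440 minutes
Fraction = 83/1440 ≈ 0.0576
As a percentage: 83/1440 × 100 ≈ 5.76%


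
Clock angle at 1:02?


Hour hand = 1×30 + 2×0.5 = 31.0°
Minute hand = 2×6 = 12°
Difference = |31.0 - 12| = 19.0°

19.0°


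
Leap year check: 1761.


Rules: divisible by 4 AND (not by 100 OR by 400)
1761 ÷ 4 = 440 remainder 1 → not divisible by 4
Not divisible by 4 → not a leap year

No


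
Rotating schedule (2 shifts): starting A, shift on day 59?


Shift A

Shifts: A, B
Start: A (index 0)
Day 59: (0 + 59 - 1) mod 2
= 58 mod 2
= 0
Index 0 → shift A


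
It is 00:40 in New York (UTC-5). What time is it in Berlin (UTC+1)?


06:40

Time difference = UTC+1 - UTC-5 = +6 hours
New hour = (0 + 6) mod 24
= 6 mod 24 = 6
Minutes unchanged → 06:40


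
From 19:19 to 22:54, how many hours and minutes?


End time in minutes: 22×60 + 54 = 1374
Start time in minutes: 19×60 + 19 = 1159
Difference = 1374 - 1159 = 215 minutes
= 3 hours 35 minutes

3h 35m


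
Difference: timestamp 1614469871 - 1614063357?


Difference = 1614469871 - 1614063357 = 406514 seconds
In hours: 406514 / 3600 ≈ 112.9
In days: 406514 / 86400 ≈ 4.71

406514 seconds (112.9 hours / 4.71 days)


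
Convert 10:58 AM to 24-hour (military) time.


Input: 10:58 AM
AM hour stays: 10

10:58


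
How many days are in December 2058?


31 days

Month: December (month 12)
December has 31 days


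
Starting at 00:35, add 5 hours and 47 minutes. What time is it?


06:22

Start: 35 minutes from midnight
Add: 347 minutes
Total: 382 minutes
Hours: 382 ÷ 60 = 6 remainder 22


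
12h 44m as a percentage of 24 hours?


0.5306 (53.06%)

Total minutes: 12×60 + 44 = 764
Day = 24×60 = 1440 minutes
Fraction = 764/1440 ≈ 0.5306
As a percentage: 764/1440 × 100 ≈ 53.06%


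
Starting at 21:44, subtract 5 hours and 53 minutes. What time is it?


15:51

Start: 1304 minutes from midnight
Subtract: 353 minutes
Remaining: 1304 - 353 = 951
Hours: 15, Minutes: 51


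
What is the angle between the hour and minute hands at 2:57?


106.5°

Hour hand = 2×30 + 57×0.5 = 88.5°
Minute hand = 57×6 = 342°
Difference = |88.5 - 342| = 253.5°
Since > 180°: 360 - 253.5 = 106.5°


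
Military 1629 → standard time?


4:29 PM

Hour: 16
16 - 12 = 4 → PM


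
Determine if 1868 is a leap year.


Yes

Rules: divisible by 4 AND (not by 100 OR by 400)
1868 ÷ 4 = 467 exactly → divisible by 4
1868 ÷ 100 = 18 remainder 68 → not divisible by 100
Divisible by 4 but not by 100 → leap year


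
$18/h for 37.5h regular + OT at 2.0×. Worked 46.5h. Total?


$999.00

Regular: 37.5h × $18 = $675.00
Overtime: 46.5 - 37.5 = 9.0h
OT pay: 9.0h × $18 × 2.0 = $324.00
Total = $675.00 + $324.00 = $999.00


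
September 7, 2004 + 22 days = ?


Start: September 7, 2004
Add 22 days
September 7 + 22 = September 29, 2004

September 29, 2004


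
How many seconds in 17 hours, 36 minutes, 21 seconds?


63381 seconds

Hours: 17 × 3600 = 61200
Minutes: 36 × 60 = 2160
Seconds: 21
Total = 61200 + 2160 + 21 = 63381


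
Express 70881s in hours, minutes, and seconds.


Hours: 70881 ÷ 3600 = 19 remainder 2481
Minutes: 2481 ÷ 60 = 41 remainder 21
Seconds: 21

19h 41m 21s


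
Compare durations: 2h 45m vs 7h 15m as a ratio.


Duration 1: 165 minutes
Duration 2: 435 minutes
Ratio = 165:435
GCD = 15
Simplified = 11:29
As a decimal: 11/29 ≈ 0.38

11:29 (0.38)


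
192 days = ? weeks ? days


27 weeks 3 days

Weeks: 192 ÷ 7 = 27 remainder 3


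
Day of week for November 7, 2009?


Zeller's congruence:
q=7, m=11, k=9, j=20
h = (7 + ⌊13×12/5⌋ + 9 + ⌊9/4⌋ + ⌊20/4⌋ - 2×20) mod 7
= (7 + 31 + 9 + 2 + 5 - 40) mod 7
= 14 mod 7 = 0
h=0 → Saturday

Saturday


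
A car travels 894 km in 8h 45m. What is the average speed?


102.2 km/h

Distance: 894 km
Time: 8h 45m = 525 min = 525/60 = 35/4 hours
Speed = 894 ÷ (35/4) = 894 × 4 / 35 = 3576/35 ≈ 102.2 km/h


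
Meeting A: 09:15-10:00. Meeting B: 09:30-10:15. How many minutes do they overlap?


Meeting A: 555-600 (in minutes from midnight)
Meeting B: 570-615
Overlap start = max(555, 570) = 570
Overlap end = min(600, 615) = 600
Overlap = max(0, 600 - 570) = 30 min

30 minutes


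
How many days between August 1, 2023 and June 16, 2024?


From August 1, 2023 to June 16, 2024
Rest of August 2023: 31 - 1 = 30
Full months: September 30, October 31, November 30, December 31, January 31, February 2024 29, March 31, April 30, May 31
Days into June 2024: 16
Total = 30 + 30 + 31 + 30 + 31 + 31 + 29 + 31 + 30 + 31 + 16 = 320 days

320 days


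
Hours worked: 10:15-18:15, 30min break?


7h 30m (450 minutes)

Total time = (18×60+15) - (10×60+15)
= 1095 - 615 = 480 min
Minus break: 480 - 30 = 450 min
= 7h 30m


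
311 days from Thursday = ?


Start: Thursday (index 3)
(3 + 311) mod 7
= 314 mod 7
= 6
Index 6 → Sunday

Sunday


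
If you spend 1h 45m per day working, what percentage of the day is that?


Time: 105 minutes
Day: 1440 minutes
Percentage = (105/1440) × 100 ≈ 7.3%

7.3%


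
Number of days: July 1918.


31 days

Month: July (month 7)
July has 31 days


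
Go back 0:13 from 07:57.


Start: 477 minutes from midnight
Subtract: 13 minutes
Remaining: 477 - 13 = 464
Hours: 7, Minutes: 44

07:44


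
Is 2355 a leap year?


Rules: divisible by 4 AND (not by 100 OR by 400)
2355 ÷ 4 = 588 remainder 3 → not divisible by 4
Not divisible by 4 → not a leap year

No


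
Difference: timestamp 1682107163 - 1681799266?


Difference = 1682107163 - 1681799266 = 307897 seconds
In hours: 307897 / 3600 ≈ 85.5
In days: 307897 / 86400 ≈ 3.56

307897 seconds (85.5 hours / 3.56 days)


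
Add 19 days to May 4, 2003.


May 23, 2003

Start: May 4, 2003
Add 19 days
May 4 + 19 = May 23, 2003


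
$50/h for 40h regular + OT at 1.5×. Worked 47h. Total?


Regular: 40h × $50 = $2000.00
Overtime: 47 - 40 = 7h
OT pay: 7h × $50 × 1.5 = $525.00
Total = $2000.00 + $525.00 = $2525.00

$2525.00


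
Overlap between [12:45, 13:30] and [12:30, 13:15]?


30 minutes

Meeting A: 765-810 (in minutes from midnight)
Meeting B: 750-795
Overlap start = max(765, 750) = 765
Overlap end = min(810, 795) = 795
Overlap = max(0, 795 - 765) = 30 min


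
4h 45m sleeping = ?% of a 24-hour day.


19.8%

Time: 285 minutes
Day: 1440 minutes
Percentage = (285/1440) × 100 ≈ 19.8%


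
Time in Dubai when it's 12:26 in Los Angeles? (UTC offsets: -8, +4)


Time difference = UTC+4 - UTC-8 = +12 hours
New hour = (12 + 12) mod 24
= 24 mod 24 = 0
Minutes unchanged → 00:26; 24 ≥ 24 → next day

00:26 (next day)


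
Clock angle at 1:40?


170.0°

Hour hand = 1×30 + 40×0.5 = 50.0°
Minute hand = 40×6 = 240°
Difference = |50.0 - 240| = 190.0°
Since > 180°: 360 - 190.0 = 170.0°


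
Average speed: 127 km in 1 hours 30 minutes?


Distance: 127 km
Time: 1h 30m = 90 min = 90/60 = 3/2 hours
Speed = 127 ÷ (3/2) = 127 × 2 / 3 = 254/3 ≈ 84.7 km/h

84.7 km/h


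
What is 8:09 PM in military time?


Input: 8:09 PM
PM: 8 + 12 = 20

20:09


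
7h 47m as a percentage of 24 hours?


0.3243 (32.43%)

Total minutes: 7×60 + 47 = 467
Day = 24×60 = 1440 minutes
Fraction = 467/1440 ≈ 0.3243
As a percentage: 467/1440 × 100 ≈ 32.43%


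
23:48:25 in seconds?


Hours: 23 × 3600 = 82800
Minutes: 48 × 60 = 2880
Seconds: 25
Total = 82800 + 2880 + 25 = 85705

85705 seconds


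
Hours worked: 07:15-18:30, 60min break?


Total time = (18×60+30) - (7×60+15)
= 1110 - 435 = 675 min
Minus break: 675 - 60 = 615 min
= 10h 15m

10h 15m (615 minutes)


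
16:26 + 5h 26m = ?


Start: 986 minutes from midnight
Add: 326 minutes
Total: 1312 minutes
Hours: 1312 ÷ 60 = 21 remainder 52

21:52


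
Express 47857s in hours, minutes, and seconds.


Hours: 47857 ÷ 3600 = 13 remainder 1057
Minutes: 1057 ÷ 60 = 17 remainder 37
Seconds: 37

13h 17m 37s


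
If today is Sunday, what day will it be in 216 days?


Saturday

Start: Sunday (index 6)
(6 + 216) mod 7
= 222 mod 7
= 5
Index 5 → Saturday


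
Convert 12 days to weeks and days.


1 weeks 5 days

Weeks: 12 ÷ 7 = 1 remainder 5


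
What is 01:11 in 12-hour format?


1:11 AM

Hour: 1
1 < 12 → AM


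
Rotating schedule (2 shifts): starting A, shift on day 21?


Shifts: A, B
Start: A (index 0)
Day 21: (0 + 21 - 1) mod 2
= 20 mod 2
= 0
Index 0 → shift A

Shift A


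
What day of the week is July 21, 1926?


Wednesday

Zeller's congruence:
q=21, m=7, k=26, j=19
h = (21 + ⌊13×8/5⌋ + 26 + ⌊26/4⌋ + ⌊19/4⌋ - 2×19) mod 7
= (21 + 20 + 26 + 6 + 4 - 38) mod 7
= 39 mod 7 = 4
h=4 → Wednesday


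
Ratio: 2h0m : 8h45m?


8:35 (0.23)

Duration 1: 120 minutes
Duration 2: 525 minutes
Ratio = 120:525
GCD = 15
Simplified = 8:35
As a decimal: 8/35 ≈ 0.23


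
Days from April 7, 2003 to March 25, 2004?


353 days

From April 7, 2003 to March 25, 2004
Rest of April 2003: 30 - 7 = 23
Full months: May 31, June 30, July 31, August 31, September 30, October 31, November 30, December 31, January 31, February 2004 29
Days into March 2004: 25
Total = 23 + 31 + 30 + 31 + 31 + 30 + 31 + 30 + 31 + 31 + 29 + 25 = 353 days


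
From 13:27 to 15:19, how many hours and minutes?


End time in minutes: 15×60 + 19 = 919
Start time in minutes: 13×60 + 27 = 807
Difference = 919 - 807 = 112 minutes
= 1 hours 52 minutes

1h 52m


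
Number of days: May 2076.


Month: May (month 5)
May has 31 days

31 days


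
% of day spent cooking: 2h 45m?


11.5%

Time: 165 minutes
Day: 1440 minutes
Percentage = (165/1440) × 100 ≈ 11.5%


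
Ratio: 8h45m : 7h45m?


Duration 1: 525 minutes
Duration 2: 465 minutes
Ratio = 525:465
GCD = 15
Simplified = 35:31
As a decimal: 35/31 ≈ 1.13

35:31 (1.13)


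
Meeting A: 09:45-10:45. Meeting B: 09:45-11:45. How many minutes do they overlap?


60 minutes

Meeting A: 585-645 (in minutes from midnight)
Meeting B: 585-705
Overlap start = max(585, 585) = 585
Overlap end = min(645, 705) = 645
Overlap = max(0, 645 - 585) = 60 min


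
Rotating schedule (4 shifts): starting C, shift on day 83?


Shifts: A, B, C, D
Start: C (index 2)
Day 83: (2 + 83 - 1) mod 4
= 84 mod 4
= 0
Index 0 → shift A

Shift A


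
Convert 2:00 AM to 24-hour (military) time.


02:00

Input: 2:00 AM
AM hour stays: 2


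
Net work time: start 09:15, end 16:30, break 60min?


6h 15m (375 minutes)

Total time = (16×60+30) - (9×60+15)
= 990 - 555 = 435 min
Minus break: 435 - 60 = 375 min
= 6h 15m


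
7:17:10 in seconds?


Hours: 7 × 3600 = 25200
Minutes: 17 × 60 = 1020
Seconds: 10
Total = 25200 + 1020 + 10 = 26230

26230 seconds


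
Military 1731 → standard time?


Hour: 17
17 - 12 = 5 → PM

5:31 PM


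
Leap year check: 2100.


Rules: divisible by 4 AND (not by 100 OR by 400)
2100 ÷ 4 = 525 exactly → divisible by 4
2100 ÷ 100 = 21 exactly → divisible by 100
2100 ÷ 400 = 5 remainder 100 → not divisible by 400
Divisible by 100 but not by 400 → not a leap year

No


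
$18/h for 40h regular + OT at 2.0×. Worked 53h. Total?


$1188.00

Regular: 40h × $18 = $720.00
Overtime: 53 - 40 = 13h
OT pay: 13h × $18 × 2.0 = $468.00
Total = $720.00 + $468.00 = $1188.00


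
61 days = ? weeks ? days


8 weeks 5 days

Weeks: 61 ÷ 7 = 8 remainder 5


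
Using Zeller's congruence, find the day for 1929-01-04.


Zeller's congruence:
q=4, m=13, k=28, j=19
h = (4 + ⌊13×14/5⌋ + 28 + ⌊28/4⌋ + ⌊19/4⌋ - 2×19) mod 7
= (4 + 36 + 28 + 7 + 4 - 38) mod 7
= 41 mod 7 = 6
h=6 → Friday

Friday


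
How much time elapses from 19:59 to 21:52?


End time in minutes: 21×60 + 52 = 1312
Start time in minutes: 19×60 + 59 = 1199
Difference = 1312 - 1199 = 113 minutes
= 1 hours 53 minutes

1h 53m


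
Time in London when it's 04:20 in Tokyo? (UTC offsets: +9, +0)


Time difference = UTC+0 - UTC+9 = -9 hours
New hour = (4 -9) mod 24
= -5 mod 24 = 19
Minutes unchanged → 19:20; -5 < 0 → previous day

19:20 (previous day)


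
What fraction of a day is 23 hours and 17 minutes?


Total minutes: 23×60 + 17 = 1397
Day = 24×60 = 1440 minutes
Fraction = 1397/1440 ≈ 0.9701
As a percentage: 1397/1440 × 100 ≈ 97.01%

0.9701 (97.01%)


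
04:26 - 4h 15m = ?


Start: 266 minutes from midnight
Subtract: 255 minutes
Remaining: 266 - 255 = 11
Hours: 0, Minutes: 11

00:11


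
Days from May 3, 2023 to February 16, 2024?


From May 3, 2023 to February 16, 2024
Rest of May 2023: 31 - 3 = 28
Full months: June 30, July 31, August 31, September 30, October 31, November 30, December 31, January 31
Days into February 2024: 16
Total = 28 + 30 + 31 + 31 + 30 + 31 + 30 + 31 + 31 + 16 = 289 days

289 days


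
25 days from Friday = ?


Start: Friday (index 4)
(4 + 25) mod 7
= 29 mod 7
= 1
Index 1 → Tuesday

Tuesday


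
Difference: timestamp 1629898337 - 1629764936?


133401 seconds (37.1 hours / 1.54 days)

Difference = 1629898337 - 1629764936 = 133401 seconds
In hours: 133401 / 3600 ≈ 37.1
In days: 133401 / 86400 ≈ 1.54


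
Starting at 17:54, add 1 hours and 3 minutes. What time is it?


18:57

Start: 1074 minutes from midnight
Add: 63 minutes
Total: 1137 minutes
Hours: 1137 ÷ 60 = 18 remainder 57


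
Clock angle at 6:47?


Hour hand = 6×30 + 47×0.5 = 203.5°
Minute hand = 47×6 = 282°
Difference = |203.5 - 282| = 78.5°

78.5°


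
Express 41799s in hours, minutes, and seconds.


Hours: 41799 ÷ 3600 = 11 remainder 2199
Minutes: 2199 ÷ 60 = 36 remainder 39
Seconds: 39

11h 36m 39s


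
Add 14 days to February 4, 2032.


Start: February 4, 2032
Add 14 days
February 4 + 14 = February 18, 2032

February 18, 2032


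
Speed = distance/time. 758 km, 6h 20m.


119.7 km/h

Distance: 758 km
Time: 6h 20m = 380 min = 380/60 = 19/3 hours
Speed = 758 ÷ (19/3) = 758 × 3 / 19 = 2274/19 ≈ 119.7 km/h


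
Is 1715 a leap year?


No

Rules: divisible by 4 AND (not by 100 OR by 400)
1715 ÷ 4 = 428 remainder 3 → not divisible by 4
Not divisible by 4 → not a leap year


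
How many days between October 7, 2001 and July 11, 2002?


From October 7, 2001 to July 11, 2002
Rest of October 2001: 31 - 7 = 24
Full months: November 30, December 31, January 31, February 2002 28, March 31, April 30, May 31, June 30
Days into July 2002: 11
Total = 24 + 30 + 31 + 31 + 28 + 31 + 30 + 31 + 30 + 11 = 277 days

277 days


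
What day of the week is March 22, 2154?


Friday

Zeller's congruence:
q=22, m=3, k=54, j=21
h = (22 + ⌊13×4/5⌋ + 54 + ⌊54/4⌋ + ⌊21/4⌋ - 2×21) mod 7
= (22 + 10 + 54 + 13 + 5 - 42) mod 7
= 62 mod 7 = 6
h=6 → Friday


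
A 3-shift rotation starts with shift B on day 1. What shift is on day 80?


Shifts: A, B, C
Start: B (index 1)
Day 80: (1 + 80 - 1) mod 3
= 80 mod 3
= 2
Index 2 → shift C

Shift C


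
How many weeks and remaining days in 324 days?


46 weeks 2 days

Weeks: 324 ÷ 7 = 46 remainder 2


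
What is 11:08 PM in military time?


23:08

Input: 11:08 PM
PM: 11 + 12 = 23


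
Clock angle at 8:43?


Hour hand = 8×30 + 43×0.5 = 261.5°
Minute hand = 43×6 = 258°
Difference = |261.5 - 258| = 3.5°

3.5°


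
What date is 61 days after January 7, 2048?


Start: January 7, 2048
Add 61 days
January 7 → February 1: 31 - 7 + 1 = 25 days (61 - 25 = 36 left)
February 1 → March 1: 29 - 1 + 1 = 29 days (36 - 29 = 7 left)
March 1 + 7 = March 8, 2048

March 8, 2048


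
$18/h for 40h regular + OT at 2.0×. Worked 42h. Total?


Regular: 40h × $18 = $720.00
Overtime: 42 - 40 = 2h
OT pay: 2h × $18 × 2.0 = $72.00
Total = $720.00 + $72.00 = $792.00

$792.00


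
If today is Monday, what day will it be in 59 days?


Start: Monday (index 0)
(0 + 59) mod 7
= 59 mod 7
= 3
Index 3 → Thursday

Thursday


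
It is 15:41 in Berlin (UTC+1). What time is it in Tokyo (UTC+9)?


Time difference = UTC+9 - UTC+1 = +8 hours
New hour = (15 + 8) mod 24
= 23 mod 24 = 23
Minutes unchanged → 23:41

23:41


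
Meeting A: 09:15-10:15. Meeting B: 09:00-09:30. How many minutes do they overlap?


15 minutes

Meeting A: 555-615 (in minutes from midnight)
Meeting B: 540-570
Overlap start = max(555, 540) = 555
Overlap end = min(615, 570) = 570
Overlap = max(0, 570 - 555) = 15 min


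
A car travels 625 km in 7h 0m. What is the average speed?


Distance: 625 km
Time: 7 hours
Speed = 625 / 7 ≈ 89.3 km/h

89.3 km/h


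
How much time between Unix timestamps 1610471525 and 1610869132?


Difference = 1610869132 - 1610471525 = 397607 seconds
In hours: 397607 / 3600 ≈ 110.4
In days: 397607 / 86400 ≈ 4.60

397607 seconds (110.4 hours / 4.60 days)


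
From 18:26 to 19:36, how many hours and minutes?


End time in minutes: 19×60 + 36 = 1176
Start time in minutes: 18×60 + 26 = 1106
Difference = 1176 - 1106 = 70 minutes
= 1 hours 10 minutes

1h 10m


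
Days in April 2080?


Month: April (month 4)
April has 30 days

30 days


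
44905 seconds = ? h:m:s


12h 28m 25s

Hours: 44905 ÷ 3600 = 12 remainder 1705
Minutes: 1705 ÷ 60 = 28 remainder 25
Seconds: 25


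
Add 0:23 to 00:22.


Start: 22 minutes from midnight
Add: 23 minutes
Total: 45 minutes
Hours: 45 ÷ 60 = 0 remainder 45

00:45


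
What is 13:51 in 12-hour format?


1:51 PM

Hour: 13
13 - 12 = 1 → PM


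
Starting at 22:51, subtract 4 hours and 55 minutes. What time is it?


Start: 1371 minutes from midnight
Subtract: 295 minutes
Remaining: 1371 - 295 = 1076
Hours: 17, Minutes: 56

17:56


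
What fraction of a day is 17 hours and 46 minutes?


Total minutes: 17×60 + 46 = 1066
Day = 24×60 = 1440 minutes
Fraction = 1066/1440 ≈ 0.7403
As a percentage: 1066/1440 × 100 ≈ 74.03%

0.7403 (74.03%)


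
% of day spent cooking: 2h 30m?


10.4%

Time: 150 minutes
Day: 1440 minutes
Percentage = (150/1440) × 100 ≈ 10.4%


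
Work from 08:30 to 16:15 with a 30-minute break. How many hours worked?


7h 15m (435 minutes)

Total time = (16×60+15) - (8×60+30)
= 975 - 510 = 465 min
Minus break: 465 - 30 = 435 min
= 7h 15m


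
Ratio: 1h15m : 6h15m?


Duration 1: 75 minutes
Duration 2: 375 minutes
Ratio = 75:375
GCD = 75
Simplified = 1:5
As a decimal: 1/5 = 0.20

1:5 (0.20)


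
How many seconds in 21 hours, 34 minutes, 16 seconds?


Hours: 21 × 3600 = 75600
Minutes: 34 × 60 = 2040
Seconds: 16
Total = 75600 + 2040 + 16 = 77656

77656 seconds


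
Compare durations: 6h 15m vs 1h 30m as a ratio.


25:6 (4.17)

Duration 1: 375 minutes
Duration 2: 90 minutes
Ratio = 375:90
GCD = 15
Simplified = 25:6
As a decimal: 25/6 ≈ 4.17


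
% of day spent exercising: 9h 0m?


Time: 540 minutes
Day: 1440 minutes
Percentage = (540/1440) × 100 = 37.5%

37.5%


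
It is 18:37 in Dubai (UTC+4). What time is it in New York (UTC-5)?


Time difference = UTC-5 - UTC+4 = -9 hours
New hour = (18 -9) mod 24
= 9 mod 24 = 9
Minutes unchanged → 09:37

09:37


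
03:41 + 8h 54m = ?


12:35

Start: 221 minutes from midnight
Add: 534 minutes
Total: 755 minutes
Hours: 755 ÷ 60 = 12 remainder 35


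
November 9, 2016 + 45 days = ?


December 24, 2016

Start: November 9, 2016
Add 45 days
November 9 → December 1: 30 - 9 + 1 = 22 days (45 - 22 = 23 left)
December 1 + 23 = December 24, 2016


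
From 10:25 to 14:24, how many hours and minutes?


End time in minutes: 14×60 + 24 = 864
Start time in minutes: 10×60 + 25 = 625
Difference = 864 - 625 = 239 minutes
= 3 hours 59 minutes

3h 59m


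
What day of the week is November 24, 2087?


Monday

Zeller's congruence:
q=24, m=11, k=87, j=20
h = (24 + ⌊13×12/5⌋ + 87 + ⌊87/4⌋ + ⌊20/4⌋ - 2×20) mod 7
= (24 + 31 + 87 + 21 + 5 - 40) mod 7
= 128 mod 7 = 2
h=2 → Monday


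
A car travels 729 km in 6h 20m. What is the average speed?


115.1 km/h

Distance: 729 km
Time: 6h 20m = 380 min = 380/60 = 19/3 hours
Speed = 729 ÷ (19/3) = 729 × 3 / 19 = 2187/19 ≈ 115.1 km/h


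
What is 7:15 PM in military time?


Input: 7:15 PM
PM: 7 + 12 = 19

19:15


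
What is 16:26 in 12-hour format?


Hour: 16
16 - 12 = 4 → PM

4:26 PM


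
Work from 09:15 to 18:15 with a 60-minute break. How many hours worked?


Total time = (18×60+15) - (9×60+15)
= 1095 - 555 = 540 min
Minus break: 540 - 60 = 480 min
= 8h 0m

8h 0m (480 minutes)


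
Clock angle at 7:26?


67.0°

Hour hand = 7×30 + 26×0.5 = 223.0°
Minute hand = 26×6 = 156°
Difference = |223.0 - 156| = 67.0°


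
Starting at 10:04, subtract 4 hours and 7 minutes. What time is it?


05:57

Start: 604 minutes from midnight
Subtract: 247 minutes
Remaining: 604 - 247 = 357
Hours: 5, Minutes: 57


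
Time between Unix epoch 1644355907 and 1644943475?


Difference = 1644943475 - 1644355907 = 587568 seconds
In hours: 587568 / 3600 ≈ 163.2
In days: 587568 / 86400 ≈ 6.80

587568 seconds (163.2 hours / 6.80 days)


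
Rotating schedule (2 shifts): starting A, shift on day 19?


Shifts: A, B
Start: A (index 0)
Day 19: (0 + 19 - 1) mod 2
= 18 mod 2
= 0
Index 0 → shift A

Shift A
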